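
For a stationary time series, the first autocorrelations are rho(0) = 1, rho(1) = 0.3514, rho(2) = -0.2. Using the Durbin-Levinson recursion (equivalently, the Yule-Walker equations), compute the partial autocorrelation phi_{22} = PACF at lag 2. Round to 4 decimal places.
\phi_{22} = -0.3691

The PACF at lag k is phi_{kk}, the last component of the solution
to the Yule-Walker system G_k phi = r_k where
  (G_k)_{ij} = rho(|i - j|), (r_k)_i = rho(i), i,j = 1..k.
Equivalently, Durbin-Levinson gives phi_{kk} iteratively:
  phi_{11} = rho(1)
  phi_{kk} = [rho(k) - sum_{j=1..k-1} phi_{k-1,j} rho(k-j)]
            / [1 - sum_{j=1..k-1} phi_{k-1,j} rho(j)],
  phi_{k,j} = phi_{k-1,j} - phi_{kk} phi_{k-1,k-j},  j = 1..k-1.
Step k = 1:
  phi_11 = rho(1) = 0.3514.
Step k = 2:
  phi_22 = [rho(2) - phi_11 rho(1)] / [1 - phi_11 rho(1)] = [-0.2 - (0.3514)(0.3514)] / [1 - (0.3514)(0.3514)]
         = -0.32348196 / 0.87651804 = -0.3691.
Therefore phi_{22} = -0.3691.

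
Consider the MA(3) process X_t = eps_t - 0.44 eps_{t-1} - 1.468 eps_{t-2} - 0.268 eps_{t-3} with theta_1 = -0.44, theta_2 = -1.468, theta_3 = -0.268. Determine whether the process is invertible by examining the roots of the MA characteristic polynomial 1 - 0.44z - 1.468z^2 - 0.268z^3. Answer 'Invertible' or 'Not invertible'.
\text{Not invertible}

The MA(q) characteristic polynomial is P(z) = 1 - 0.44z - 1.468z^2 - 0.268z^3.
Invertibility requires all roots to lie outside the unit circle, i.e. |z| > 1 for every root.
Degree 3: look for a simple real root z0 first, then factor out (1 - z/z0) and solve the remaining quadratic.
Testing z0 = -5: P(-5) = 1 + (-0.44)(-5) + (-1.468)(-5)^2 + (-0.268)(-5)^3
  = 1 + (2.2) + (-36.7) + (33.5) = 0.  So z_0 = -5 is a root, |z_0| = 5.
Divide out the factor (1 + 0.2 z) = (1 - z/z0) (since 1/z0 = -0.2):
  P(z) = (1 + 0.2 z)(1 + (-0.64) z + (-1.34) z^2)
  [check: z-coef -0.64 - (-0.2) = -0.44; z^2-coef -1.34 - (-0.2)(-0.64) = -1.468; z^3-coef -(-0.2)(-1.34) = -0.268.]
Remaining roots from the quadratic factor 1 + (-0.64) z + (-1.34) z^2:
  Set 1 + (-0.64) z + (-1.34) z^2 = 0, i.e. a z^2 + b z + c = 0 with a = -1.34, b = -0.64, c = 1.
  Discriminant D = b^2 - 4ac = (-0.64)^2 - 4*(-1.34)*1 = 0.4096 - (-5.36) = 5.7696.
  D >= 0, so the roots are real: z = (-b +/- sqrt(D)) / (2a) = (0.64 +/- 2.401999) / (-2.68).
    z_1 = (0.64 + 2.401999) / (-2.68) = -1.1351,   |z_1| = 1.1351.
    z_2 = (0.64 - 2.401999) / (-2.68) = 0.6575,   |z_2| = 0.6575.
Moduli of all roots: 5.0000, 1.1351, 0.6575.
All moduli strictly greater than 1? No.
Verdict: Not invertible.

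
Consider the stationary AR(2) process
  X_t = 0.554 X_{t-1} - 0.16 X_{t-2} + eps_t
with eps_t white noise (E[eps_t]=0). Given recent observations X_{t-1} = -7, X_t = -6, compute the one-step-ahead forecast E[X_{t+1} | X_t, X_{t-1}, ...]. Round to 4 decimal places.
E[X_{t+1} \mid \mathcal F_t] = -2.2040

For an AR(p) model X_t = c + sum_i phi_i X_{t-i} + eps_t, the
one-step-ahead conditional mean is
  E[X_{t+1} | X_t, ...] = c + sum_i phi_i X_{t+1-i}.
Substitute known values:
  E[X_{t+1} | ...] = (0.554) * (-6) + (-0.16) * (-7)
                   = -2.2040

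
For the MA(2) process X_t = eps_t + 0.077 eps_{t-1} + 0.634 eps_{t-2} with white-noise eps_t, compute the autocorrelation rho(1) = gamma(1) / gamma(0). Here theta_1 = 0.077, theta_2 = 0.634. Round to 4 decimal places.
\rho(1) = 0.0894

For an MA(q) process with theta_0 = 1, the autocovariance is
  gamma(k) = sigma^2 * sum_{i=0..q-k} theta_i * theta_{i+k},
and rho(k) = gamma(k) / gamma(0). Sigma^2 cancels.
  numerator   = (1)*(0.077) + (0.077)*(0.634) = 0.125818.
  denominator = (1)^2 + (0.077)^2 + (0.634)^2 = 1.407885.
  rho(1) = 0.125818 / 1.407885 = 0.0894.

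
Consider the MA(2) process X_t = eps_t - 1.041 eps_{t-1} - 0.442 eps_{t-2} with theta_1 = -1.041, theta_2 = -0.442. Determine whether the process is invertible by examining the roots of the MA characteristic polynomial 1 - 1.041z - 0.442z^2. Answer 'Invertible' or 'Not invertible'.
\text{Not invertible}

The MA(q) characteristic polynomial is P(z) = 1 - 1.041z - 0.442z^2.
Invertibility requires all roots to lie outside the unit circle, i.e. |z| > 1 for every root.
Set 1 + (-1.041) z + (-0.442) z^2 = 0, i.e. a z^2 + b z + c = 0 with a = -0.442, b = -1.041, c = 1.
Discriminant D = b^2 - 4ac = (-1.041)^2 - 4*(-0.442)*1 = 1.083681 - (-1.768) = 2.851681.
D >= 0, so the roots are real: z = (-b +/- sqrt(D)) / (2a) = (1.041 +/- 1.688692) / (-0.884).
  z_1 = (1.041 + 1.688692) / (-0.884) = -3.0879,   |z_1| = 3.0879.
  z_2 = (1.041 - 1.688692) / (-0.884) = 0.7327,   |z_2| = 0.7327.
Moduli of all roots: 3.0879, 0.7327.
All moduli strictly greater than 1? No.
Verdict: Not invertible.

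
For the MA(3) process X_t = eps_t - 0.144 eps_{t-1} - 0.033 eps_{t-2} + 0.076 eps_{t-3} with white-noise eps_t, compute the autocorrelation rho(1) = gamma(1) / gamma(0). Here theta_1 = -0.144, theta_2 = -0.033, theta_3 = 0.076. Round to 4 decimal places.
\rho(1) = -0.1379

For an MA(q) process with theta_0 = 1, the autocovariance is
  gamma(k) = sigma^2 * sum_{i=0..q-k} theta_i * theta_{i+k},
and rho(k) = gamma(k) / gamma(0). Sigma^2 cancels.
  numerator   = (1)*(-0.144) + (-0.144)*(-0.033) + (-0.033)*(0.076) = -0.141756.
  denominator = (1)^2 + (-0.144)^2 + (-0.033)^2 + (0.076)^2 = 1.027601.
  rho(1) = -0.141756 / 1.027601 = -0.1379.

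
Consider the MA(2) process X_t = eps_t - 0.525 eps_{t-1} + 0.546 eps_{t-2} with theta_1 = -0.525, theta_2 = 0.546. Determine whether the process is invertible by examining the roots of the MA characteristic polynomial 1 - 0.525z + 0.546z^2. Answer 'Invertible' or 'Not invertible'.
\text{Invertible}

The MA(q) characteristic polynomial is P(z) = 1 - 0.525z + 0.546z^2.
Invertibility requires all roots to lie outside the unit circle, i.e. |z| > 1 for every root.
Set 1 + (-0.525) z + (0.546) z^2 = 0, i.e. a z^2 + b z + c = 0 with a = 0.546, b = -0.525, c = 1.
Discriminant D = b^2 - 4ac = (-0.525)^2 - 4*(0.546)*1 = 0.275625 - (2.184) = -1.908375.
D < 0, so the roots are the complex-conjugate pair z = (-b +/- i sqrt(-D)) / (2a) = 0.4808 +/- 1.2651i.
For a conjugate pair |z|^2 = z * conj(z) = (product of roots) = c/a = 1/(0.546) = 1.831502, so |z| = sqrt(1.831502) = 1.3533 for both roots.
Moduli of all roots: 1.3533, 1.3533.
All moduli strictly greater than 1? Yes.
Verdict: Invertible.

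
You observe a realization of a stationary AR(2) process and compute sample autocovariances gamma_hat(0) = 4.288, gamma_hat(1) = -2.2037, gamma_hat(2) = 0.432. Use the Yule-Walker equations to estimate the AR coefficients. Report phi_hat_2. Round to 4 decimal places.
\hat\phi_{2} = -0.2220

The Yule-Walker equations for an AR(p) process read, in matrix form,
  Gamma_p phi = r_p,   with   (Gamma_p)_{ij} = gamma(|i - j|),
                       (r_p)_i = gamma(i),   i,j = 1..p.
Substitute the sample gammas (Toeplitz matrix and right-hand side of size 2):
  Gamma_p = [[4.288, -2.2037], [-2.2037, 4.288]]
  r_p     = [-2.2037, 0.432]
Written out:
  4.288 phi_1 - 2.2037 phi_2 = -2.2037
  -2.2037 phi_1 + 4.288 phi_2 = 0.432
Solve by Cramer's rule:
  det = gamma(0)^2 - gamma(1)^2 = (4.288)^2 - (-2.2037)^2 = 18.386944 - 4.85629369 = 13.53065031
  phi_hat_1 = [gamma(1) gamma(0) - gamma(1) gamma(2)] / det = [(-2.2037)(4.288) - (-2.2037)(0.432)] / 13.53065031 = -8.4974672 / 13.53065031 = -0.628
  phi_hat_2 = [gamma(0) gamma(2) - gamma(1)^2] / det = [(4.288)(0.432) - (-2.2037)^2] / 13.53065031 = -3.00387769 / 13.53065031 = -0.222
So phi_hat = [-0.6280, -0.2220].
Therefore phi_hat_2 = -0.2220.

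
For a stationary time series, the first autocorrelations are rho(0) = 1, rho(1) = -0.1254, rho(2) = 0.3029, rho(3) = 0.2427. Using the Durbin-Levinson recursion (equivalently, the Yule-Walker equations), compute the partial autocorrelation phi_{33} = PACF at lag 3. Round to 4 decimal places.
\phi_{33} = 0.3400

The PACF at lag k is phi_{kk}, the last component of the solution
to the Yule-Walker system G_k phi = r_k where
  (G_k)_{ij} = rho(|i - j|), (r_k)_i = rho(i), i,j = 1..k.
Equivalently, Durbin-Levinson gives phi_{kk} iteratively:
  phi_{11} = rho(1)
  phi_{kk} = [rho(k) - sum_{j=1..k-1} phi_{k-1,j} rho(k-j)]
            / [1 - sum_{j=1..k-1} phi_{k-1,j} rho(j)],
  phi_{k,j} = phi_{k-1,j} - phi_{kk} phi_{k-1,k-j},  j = 1..k-1.
Step k = 1:
  phi_11 = rho(1) = -0.1254.
Step k = 2:
  phi_22 = [rho(2) - phi_11 rho(1)] / [1 - phi_11 rho(1)] = [0.3029 - (-0.1254)(-0.1254)] / [1 - (-0.1254)(-0.1254)]
         = 0.28717484 / 0.98427484 = 0.291763.
  Update: phi_21 = phi_11 - phi_22 phi_11 = -0.1254 - (0.291763)(-0.1254) = -0.088813.
Step k = 3:
  phi_33 = [rho(3) - phi_21 rho(2) - phi_22 rho(1)] / [1 - phi_21 rho(1) - phi_22 rho(2)]
    numerator   = 0.2427 - (-0.088813)(0.3029) - (0.291763)(-0.1254) = 0.3061885
    denominator = 1 - (-0.088813)(-0.1254) - (0.291763)(0.3029) = 0.90048789
  phi_33 = 0.3061885 / 0.90048789 = 0.34.
Therefore phi_{33} = 0.3400.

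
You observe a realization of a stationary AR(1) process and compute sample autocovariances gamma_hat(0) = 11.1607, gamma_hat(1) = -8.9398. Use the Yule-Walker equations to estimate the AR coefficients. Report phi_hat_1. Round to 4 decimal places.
\hat\phi_{1} = -0.8010

The Yule-Walker equations for an AR(p) process read, in matrix form,
  Gamma_p phi = r_p,   with   (Gamma_p)_{ij} = gamma(|i - j|),
                       (r_p)_i = gamma(i),   i,j = 1..p.
Substitute the sample gammas (Toeplitz matrix and right-hand side of size 1):
  Gamma_p = [[11.1607]]
  r_p     = [-8.9398]
With p = 1 this is the single equation gamma(0) phi_1 = gamma(1):
  phi_hat_1 = gamma(1) / gamma(0) = -8.9398 / 11.1607 = -0.8010.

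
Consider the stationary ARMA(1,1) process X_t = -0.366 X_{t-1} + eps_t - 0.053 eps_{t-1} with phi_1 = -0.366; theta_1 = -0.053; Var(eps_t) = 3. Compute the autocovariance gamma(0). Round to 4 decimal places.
\gamma(0) = 3.6081

Multiply the model equation by X_{t-k} and take expectations. With theta_0 = psi_0 = 1 and psi_j the MA(infinity) weights, this gives
  gamma(k) - sum_i phi_i gamma(k-i) = c_k,
  c_k = sigma^2 * sum_{j=k..q} theta_j psi_{j-k}   (c_k = 0 for k > q),
using gamma(-m) = gamma(m).
psi-weights needed (psi_j = theta_j + sum_i phi_i psi_{j-i}):
  psi_1 = theta_1 + phi_1 = -0.053 + (-0.366) = -0.419
Right-hand sides:
  c_0 = sigma^2 (1 + theta_1 psi_1) = 3 * (1 + (-0.053)(-0.419)) = 3 * 1.022207 = 3.066621
  c_1 = sigma^2 theta_1 = 3 * (-0.053) = -0.159
  c_2 = 0
Equations for k = 0 and k = 1 (AR order 1):
  gamma(0) = phi_1 gamma(1) + c_0
  gamma(1) = phi_1 gamma(0) + c_1
Substituting the second into the first: gamma(0) (1 - phi_1^2) = c_0 + phi_1 c_1, so
  gamma(0) = (c_0 + phi_1 c_1) / (1 - phi_1^2) = (3.066621 + (-0.366)(-0.159)) / (1 - (-0.366)^2) = 3.124815 / 0.866044 = 3.608148.
Therefore gamma(0) = 3.6081 (to 4 decimal places).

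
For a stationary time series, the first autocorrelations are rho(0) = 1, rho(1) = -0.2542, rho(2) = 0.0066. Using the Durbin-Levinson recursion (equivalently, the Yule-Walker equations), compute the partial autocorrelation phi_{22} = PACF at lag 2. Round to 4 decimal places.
\phi_{22} = -0.0620

The PACF at lag k is phi_{kk}, the last component of the solution
to the Yule-Walker system G_k phi = r_k where
  (G_k)_{ij} = rho(|i - j|), (r_k)_i = rho(i), i,j = 1..k.
Equivalently, Durbin-Levinson gives phi_{kk} iteratively:
  phi_{11} = rho(1)
  phi_{kk} = [rho(k) - sum_{j=1..k-1} phi_{k-1,j} rho(k-j)]
            / [1 - sum_{j=1..k-1} phi_{k-1,j} rho(j)],
  phi_{k,j} = phi_{k-1,j} - phi_{kk} phi_{k-1,k-j},  j = 1..k-1.
Step k = 1:
  phi_11 = rho(1) = -0.2542.
Step k = 2:
  phi_22 = [rho(2) - phi_11 rho(1)] / [1 - phi_11 rho(1)] = [0.0066 - (-0.2542)(-0.2542)] / [1 - (-0.2542)(-0.2542)]
         = -0.05801764 / 0.93538236 = -0.062.
Therefore phi_{22} = -0.0620.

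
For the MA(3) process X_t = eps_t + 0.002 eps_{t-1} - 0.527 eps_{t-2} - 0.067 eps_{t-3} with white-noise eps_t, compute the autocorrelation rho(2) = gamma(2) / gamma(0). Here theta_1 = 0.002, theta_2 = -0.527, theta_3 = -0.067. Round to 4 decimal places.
\rho(2) = -0.4111

For an MA(q) process with theta_0 = 1, the autocovariance is
  gamma(k) = sigma^2 * sum_{i=0..q-k} theta_i * theta_{i+k},
and rho(k) = gamma(k) / gamma(0). Sigma^2 cancels.
  numerator   = (1)*(-0.527) + (0.002)*(-0.067) = -0.527134.
  denominator = (1)^2 + (0.002)^2 + (-0.527)^2 + (-0.067)^2 = 1.282222.
  rho(2) = -0.527134 / 1.282222 = -0.4111.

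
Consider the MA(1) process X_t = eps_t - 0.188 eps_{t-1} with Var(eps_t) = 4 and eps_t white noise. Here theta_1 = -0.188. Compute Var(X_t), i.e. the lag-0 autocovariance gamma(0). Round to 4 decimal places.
\gamma(0) = 4.1414

For an MA(q) process X_t = eps_t + sum_i theta_i eps_{t-i} with
Var(eps_t) = sigma^2, the variance is
  gamma(0) = sigma^2 * (1 + sum_i theta_i^2).
  sum_i theta_i^2 = (-0.188)^2 = 0.035344.
  gamma(0) = 4 * (1 + 0.035344) = 4 * 1.035344 = 4.141376, which rounds to 4.1414.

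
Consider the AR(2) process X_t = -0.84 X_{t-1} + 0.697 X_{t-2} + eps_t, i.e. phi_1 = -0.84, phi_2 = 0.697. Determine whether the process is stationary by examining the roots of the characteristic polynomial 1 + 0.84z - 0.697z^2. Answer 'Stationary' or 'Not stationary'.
\text{Not stationary}

The AR(p) characteristic polynomial is P(z) = 1 + 0.84z - 0.697z^2.
Stationarity requires all roots to lie outside the unit circle, i.e. |z| > 1 for every root.
Set 1 + (0.84) z + (-0.697) z^2 = 0, i.e. a z^2 + b z + c = 0 with a = -0.697, b = 0.84, c = 1.
Discriminant D = b^2 - 4ac = (0.84)^2 - 4*(-0.697)*1 = 0.7056 - (-2.788) = 3.4936.
D >= 0, so the roots are real: z = (-b +/- sqrt(D)) / (2a) = (-0.84 +/- 1.869117) / (-1.394).
  z_1 = (-0.84 + 1.869117) / (-1.394) = -0.7382,   |z_1| = 0.7382.
  z_2 = (-0.84 - 1.869117) / (-1.394) = 1.9434,   |z_2| = 1.9434.
Moduli of all roots: 0.7382, 1.9434.
All moduli strictly greater than 1? No.
Verdict: Not stationary.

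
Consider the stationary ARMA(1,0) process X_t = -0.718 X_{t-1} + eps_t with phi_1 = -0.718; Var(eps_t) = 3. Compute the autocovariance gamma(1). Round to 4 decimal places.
\gamma(1) = -4.4460

Multiply the model equation by X_{t-k} and take expectations. With theta_0 = psi_0 = 1 and psi_j the MA(infinity) weights, this gives
  gamma(k) - sum_i phi_i gamma(k-i) = c_k,
  c_k = sigma^2 * sum_{j=k..q} theta_j psi_{j-k}   (c_k = 0 for k > q),
using gamma(-m) = gamma(m).
Pure AR (q = 0): c_0 = sigma^2 = 3, c_k = 0 for k >= 1.
Equations for k = 0 and k = 1 (AR order 1):
  gamma(0) = phi_1 gamma(1) + c_0
  gamma(1) = phi_1 gamma(0) + c_1
Substituting the second into the first: gamma(0) (1 - phi_1^2) = c_0 + phi_1 c_1, so
  gamma(0) = c_0 / (1 - phi_1^2) = 3 / (1 - (-0.718)^2) = 3 / 0.484476 = 6.192257.
  gamma(1) = phi_1 gamma(0) = (-0.718)(6.192257) = -4.446041.
Therefore gamma(1) = -4.4460 (to 4 decimal places).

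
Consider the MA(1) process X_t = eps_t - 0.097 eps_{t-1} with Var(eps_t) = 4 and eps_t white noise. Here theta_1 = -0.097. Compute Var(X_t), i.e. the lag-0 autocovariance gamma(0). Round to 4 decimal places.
\gamma(0) = 4.0376

For an MA(q) process X_t = eps_t + sum_i theta_i eps_{t-i} with
Var(eps_t) = sigma^2, the variance is
  gamma(0) = sigma^2 * (1 + sum_i theta_i^2).
  sum_i theta_i^2 = (-0.097)^2 = 0.009409.
  gamma(0) = 4 * (1 + 0.009409) = 4 * 1.009409 = 4.037636, which rounds to 4.0376.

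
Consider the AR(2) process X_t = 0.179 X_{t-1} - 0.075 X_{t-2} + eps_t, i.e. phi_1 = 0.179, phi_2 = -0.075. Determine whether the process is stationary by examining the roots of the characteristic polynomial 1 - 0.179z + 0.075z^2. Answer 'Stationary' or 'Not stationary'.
\text{Stationary}

The AR(p) characteristic polynomial is P(z) = 1 - 0.179z + 0.075z^2.
Stationarity requires all roots to lie outside the unit circle, i.e. |z| > 1 for every root.
Set 1 + (-0.179) z + (0.075) z^2 = 0, i.e. a z^2 + b z + c = 0 with a = 0.075, b = -0.179, c = 1.
Discriminant D = b^2 - 4ac = (-0.179)^2 - 4*(0.075)*1 = 0.032041 - (0.3) = -0.267959.
D < 0, so the roots are the complex-conjugate pair z = (-b +/- i sqrt(-D)) / (2a) = 1.1933 +/- 3.451i.
For a conjugate pair |z|^2 = z * conj(z) = (product of roots) = c/a = 1/(0.075) = 13.333333, so |z| = sqrt(13.333333) = 3.6515 for both roots.
Moduli of all roots: 3.6515, 3.6515.
All moduli strictly greater than 1? Yes.
Verdict: Stationary.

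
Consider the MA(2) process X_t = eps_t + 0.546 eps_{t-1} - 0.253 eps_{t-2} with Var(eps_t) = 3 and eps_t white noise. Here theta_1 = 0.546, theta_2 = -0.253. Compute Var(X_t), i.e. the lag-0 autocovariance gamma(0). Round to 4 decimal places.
\gamma(0) = 4.0864

For an MA(q) process X_t = eps_t + sum_i theta_i eps_{t-i} with
Var(eps_t) = sigma^2, the variance is
  gamma(0) = sigma^2 * (1 + sum_i theta_i^2).
  sum_i theta_i^2 = (0.546)^2 + (-0.253)^2 = 0.298116 + 0.064009 = 0.362125.
  gamma(0) = 3 * (1 + 0.362125) = 3 * 1.362125 = 4.086375, which rounds to 4.0864.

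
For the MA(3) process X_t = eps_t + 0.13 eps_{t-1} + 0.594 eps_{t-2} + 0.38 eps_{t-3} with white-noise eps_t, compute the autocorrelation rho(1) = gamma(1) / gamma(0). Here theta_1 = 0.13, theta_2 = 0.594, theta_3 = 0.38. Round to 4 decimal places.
\rho(1) = 0.2859

For an MA(q) process with theta_0 = 1, the autocovariance is
  gamma(k) = sigma^2 * sum_{i=0..q-k} theta_i * theta_{i+k},
and rho(k) = gamma(k) / gamma(0). Sigma^2 cancels.
  numerator   = (1)*(0.13) + (0.13)*(0.594) + (0.594)*(0.38) = 0.43294.
  denominator = (1)^2 + (0.13)^2 + (0.594)^2 + (0.38)^2 = 1.514136.
  rho(1) = 0.43294 / 1.514136 = 0.2859.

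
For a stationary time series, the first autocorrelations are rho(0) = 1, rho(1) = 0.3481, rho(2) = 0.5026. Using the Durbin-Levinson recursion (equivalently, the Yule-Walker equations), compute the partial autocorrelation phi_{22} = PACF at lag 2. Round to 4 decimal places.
\phi_{22} = 0.4340

The PACF at lag k is phi_{kk}, the last component of the solution
to the Yule-Walker system G_k phi = r_k where
  (G_k)_{ij} = rho(|i - j|), (r_k)_i = rho(i), i,j = 1..k.
Equivalently, Durbin-Levinson gives phi_{kk} iteratively:
  phi_{11} = rho(1)
  phi_{kk} = [rho(k) - sum_{j=1..k-1} phi_{k-1,j} rho(k-j)]
            / [1 - sum_{j=1..k-1} phi_{k-1,j} rho(j)],
  phi_{k,j} = phi_{k-1,j} - phi_{kk} phi_{k-1,k-j},  j = 1..k-1.
Step k = 1:
  phi_11 = rho(1) = 0.3481.
Step k = 2:
  phi_22 = [rho(2) - phi_11 rho(1)] / [1 - phi_11 rho(1)] = [0.5026 - (0.3481)(0.3481)] / [1 - (0.3481)(0.3481)]
         = 0.38142639 / 0.87882639 = 0.434.
Therefore phi_{22} = 0.4340.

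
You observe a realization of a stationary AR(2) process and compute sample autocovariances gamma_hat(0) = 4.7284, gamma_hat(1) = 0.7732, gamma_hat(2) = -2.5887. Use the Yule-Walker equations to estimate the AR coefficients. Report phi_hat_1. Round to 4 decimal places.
\hat\phi_{1} = 0.2600

The Yule-Walker equations for an AR(p) process read, in matrix form,
  Gamma_p phi = r_p,   with   (Gamma_p)_{ij} = gamma(|i - j|),
                       (r_p)_i = gamma(i),   i,j = 1..p.
Substitute the sample gammas (Toeplitz matrix and right-hand side of size 2):
  Gamma_p = [[4.7284, 0.7732], [0.7732, 4.7284]]
  r_p     = [0.7732, -2.5887]
Written out:
  4.7284 phi_1 + 0.7732 phi_2 = 0.7732
  0.7732 phi_1 + 4.7284 phi_2 = -2.5887
Solve by Cramer's rule:
  det = gamma(0)^2 - gamma(1)^2 = (4.7284)^2 - (0.7732)^2 = 22.35776656 - 0.59783824 = 21.75992832
  phi_hat_1 = [gamma(1) gamma(0) - gamma(1) gamma(2)] / det = [(0.7732)(4.7284) - (0.7732)(-2.5887)] / 21.75992832 = 5.65758172 / 21.75992832 = 0.26
  phi_hat_2 = [gamma(0) gamma(2) - gamma(1)^2] / det = [(4.7284)(-2.5887) - (0.7732)^2] / 21.75992832 = -12.83824732 / 21.75992832 = -0.59
So phi_hat = [0.2600, -0.5900].
Therefore phi_hat_1 = 0.2600.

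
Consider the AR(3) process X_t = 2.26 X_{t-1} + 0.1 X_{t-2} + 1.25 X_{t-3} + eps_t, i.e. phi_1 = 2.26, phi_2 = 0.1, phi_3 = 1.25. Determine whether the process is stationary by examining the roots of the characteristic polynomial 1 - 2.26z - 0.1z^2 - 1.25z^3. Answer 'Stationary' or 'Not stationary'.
\text{Not stationary}

The AR(p) characteristic polynomial is P(z) = 1 - 2.26z - 0.1z^2 - 1.25z^3.
Stationarity requires all roots to lie outside the unit circle, i.e. |z| > 1 for every root.
Degree 3: look for a simple real root z0 first, then factor out (1 - z/z0) and solve the remaining quadratic.
Testing z0 = 0.4: P(0.4) = 1 + (-2.26)(0.4) + (-0.1)(0.4)^2 + (-1.25)(0.4)^3
  = 1 + (-0.904) + (-0.016) + (-0.08) = 0.  So z_0 = 0.4 is a root, |z_0| = 0.4.
Divide out the factor (1 - 2.5 z) = (1 - z/z0) (since 1/z0 = 2.5):
  P(z) = (1 - 2.5 z)(1 + (0.24) z + (0.5) z^2)
  [check: z-coef 0.24 - (2.5) = -2.26; z^2-coef 0.5 - (2.5)(0.24) = -0.1; z^3-coef -(2.5)(0.5) = -1.25.]
Remaining roots from the quadratic factor 1 + (0.24) z + (0.5) z^2:
  Set 1 + (0.24) z + (0.5) z^2 = 0, i.e. a z^2 + b z + c = 0 with a = 0.5, b = 0.24, c = 1.
  Discriminant D = b^2 - 4ac = (0.24)^2 - 4*(0.5)*1 = 0.0576 - (2) = -1.9424.
  D < 0, so the roots are the complex-conjugate pair z = (-b +/- i sqrt(-D)) / (2a) = -0.24 +/- 1.3937i.
  For a conjugate pair |z|^2 = z * conj(z) = (product of roots) = c/a = 1/(0.5) = 2, so |z| = sqrt(2) = 1.4142 for both roots.
Moduli of all roots: 0.4000, 1.4142, 1.4142.
All moduli strictly greater than 1? No.
Verdict: Not stationary.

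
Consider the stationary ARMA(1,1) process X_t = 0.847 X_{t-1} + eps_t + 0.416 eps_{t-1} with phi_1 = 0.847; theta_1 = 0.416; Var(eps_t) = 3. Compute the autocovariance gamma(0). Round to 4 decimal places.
\gamma(0) = 19.9344

Multiply the model equation by X_{t-k} and take expectations. With theta_0 = psi_0 = 1 and psi_j the MA(infinity) weights, this gives
  gamma(k) - sum_i phi_i gamma(k-i) = c_k,
  c_k = sigma^2 * sum_{j=k..q} theta_j psi_{j-k}   (c_k = 0 for k > q),
using gamma(-m) = gamma(m).
psi-weights needed (psi_j = theta_j + sum_i phi_i psi_{j-i}):
  psi_1 = theta_1 + phi_1 = 0.416 + (0.847) = 1.263
Right-hand sides:
  c_0 = sigma^2 (1 + theta_1 psi_1) = 3 * (1 + (0.416)(1.263)) = 3 * 1.525408 = 4.576224
  c_1 = sigma^2 theta_1 = 3 * (0.416) = 1.248
  c_2 = 0
Equations for k = 0 and k = 1 (AR order 1):
  gamma(0) = phi_1 gamma(1) + c_0
  gamma(1) = phi_1 gamma(0) + c_1
Substituting the second into the first: gamma(0) (1 - phi_1^2) = c_0 + phi_1 c_1, so
  gamma(0) = (c_0 + phi_1 c_1) / (1 - phi_1^2) = (4.576224 + (0.847)(1.248)) / (1 - (0.847)^2) = 5.63328 / 0.282591 = 19.934393.
Therefore gamma(0) = 19.9344 (to 4 decimal places).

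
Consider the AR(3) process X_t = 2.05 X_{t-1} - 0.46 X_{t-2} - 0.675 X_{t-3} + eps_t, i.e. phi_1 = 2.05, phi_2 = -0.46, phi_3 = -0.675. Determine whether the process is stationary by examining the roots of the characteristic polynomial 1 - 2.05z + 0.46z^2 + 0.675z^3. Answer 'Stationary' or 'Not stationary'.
\text{Not stationary}

The AR(p) characteristic polynomial is P(z) = 1 - 2.05z + 0.46z^2 + 0.675z^3.
Stationarity requires all roots to lie outside the unit circle, i.e. |z| > 1 for every root.
Degree 3: look for a simple real root z0 first, then factor out (1 - z/z0) and solve the remaining quadratic.
Testing z0 = 0.8: P(0.8) = 1 + (-2.05)(0.8) + (0.46)(0.8)^2 + (0.675)(0.8)^3
  = 1 + (-1.64) + (0.2944) + (0.3456) = 0.  So z_0 = 0.8 is a root, |z_0| = 0.8.
Divide out the factor (1 - 1.25 z) = (1 - z/z0) (since 1/z0 = 1.25):
  P(z) = (1 - 1.25 z)(1 + (-0.8) z + (-0.54) z^2)
  [check: z-coef -0.8 - (1.25) = -2.05; z^2-coef -0.54 - (1.25)(-0.8) = 0.46; z^3-coef -(1.25)(-0.54) = 0.675.]
Remaining roots from the quadratic factor 1 + (-0.8) z + (-0.54) z^2:
  Set 1 + (-0.8) z + (-0.54) z^2 = 0, i.e. a z^2 + b z + c = 0 with a = -0.54, b = -0.8, c = 1.
  Discriminant D = b^2 - 4ac = (-0.8)^2 - 4*(-0.54)*1 = 0.64 - (-2.16) = 2.8.
  D >= 0, so the roots are real: z = (-b +/- sqrt(D)) / (2a) = (0.8 +/- 1.67332) / (-1.08).
    z_1 = (0.8 + 1.67332) / (-1.08) = -2.2901,   |z_1| = 2.2901.
    z_2 = (0.8 - 1.67332) / (-1.08) = 0.8086,   |z_2| = 0.8086.
Moduli of all roots: 0.8000, 2.2901, 0.8086.
All moduli strictly greater than 1? No.
Verdict: Not stationary.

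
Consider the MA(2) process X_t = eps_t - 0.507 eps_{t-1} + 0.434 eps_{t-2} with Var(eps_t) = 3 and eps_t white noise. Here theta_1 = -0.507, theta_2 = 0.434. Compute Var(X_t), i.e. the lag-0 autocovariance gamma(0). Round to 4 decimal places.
\gamma(0) = 4.3362

For an MA(q) process X_t = eps_t + sum_i theta_i eps_{t-i} with
Var(eps_t) = sigma^2, the variance is
  gamma(0) = sigma^2 * (1 + sum_i theta_i^2).
  sum_i theta_i^2 = (-0.507)^2 + (0.434)^2 = 0.257049 + 0.188356 = 0.445405.
  gamma(0) = 3 * (1 + 0.445405) = 3 * 1.445405 = 4.336215, which rounds to 4.3362.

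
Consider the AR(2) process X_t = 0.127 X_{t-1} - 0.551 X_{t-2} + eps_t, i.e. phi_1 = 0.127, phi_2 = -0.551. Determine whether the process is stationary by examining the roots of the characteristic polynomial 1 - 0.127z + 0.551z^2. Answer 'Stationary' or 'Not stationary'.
\text{Stationary}

The AR(p) characteristic polynomial is P(z) = 1 - 0.127z + 0.551z^2.
Stationarity requires all roots to lie outside the unit circle, i.e. |z| > 1 for every root.
Set 1 + (-0.127) z + (0.551) z^2 = 0, i.e. a z^2 + b z + c = 0 with a = 0.551, b = -0.127, c = 1.
Discriminant D = b^2 - 4ac = (-0.127)^2 - 4*(0.551)*1 = 0.016129 - (2.204) = -2.187871.
D < 0, so the roots are the complex-conjugate pair z = (-b +/- i sqrt(-D)) / (2a) = 0.1152 +/- 1.3422i.
For a conjugate pair |z|^2 = z * conj(z) = (product of roots) = c/a = 1/(0.551) = 1.814882, so |z| = sqrt(1.814882) = 1.3472 for both roots.
Moduli of all roots: 1.3472, 1.3472.
All moduli strictly greater than 1? Yes.
Verdict: Stationary.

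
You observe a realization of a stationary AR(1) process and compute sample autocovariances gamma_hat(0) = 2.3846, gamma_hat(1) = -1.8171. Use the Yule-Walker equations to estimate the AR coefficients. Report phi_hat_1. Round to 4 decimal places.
\hat\phi_{1} = -0.7620

The Yule-Walker equations for an AR(p) process read, in matrix form,
  Gamma_p phi = r_p,   with   (Gamma_p)_{ij} = gamma(|i - j|),
                       (r_p)_i = gamma(i),   i,j = 1..p.
Substitute the sample gammas (Toeplitz matrix and right-hand side of size 1):
  Gamma_p = [[2.3846]]
  r_p     = [-1.8171]
With p = 1 this is the single equation gamma(0) phi_1 = gamma(1):
  phi_hat_1 = gamma(1) / gamma(0) = -1.8171 / 2.3846 = -0.7620.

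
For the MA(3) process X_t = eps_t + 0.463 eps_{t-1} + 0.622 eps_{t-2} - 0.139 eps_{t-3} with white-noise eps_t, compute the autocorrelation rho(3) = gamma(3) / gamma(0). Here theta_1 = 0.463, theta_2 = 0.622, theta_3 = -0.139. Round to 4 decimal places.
\rho(3) = -0.0858

For an MA(q) process with theta_0 = 1, the autocovariance is
  gamma(k) = sigma^2 * sum_{i=0..q-k} theta_i * theta_{i+k},
and rho(k) = gamma(k) / gamma(0). Sigma^2 cancels.
  numerator   = (1)*(-0.139) = -0.139.
  denominator = (1)^2 + (0.463)^2 + (0.622)^2 + (-0.139)^2 = 1.620574.
  rho(3) = -0.139 / 1.620574 = -0.0858.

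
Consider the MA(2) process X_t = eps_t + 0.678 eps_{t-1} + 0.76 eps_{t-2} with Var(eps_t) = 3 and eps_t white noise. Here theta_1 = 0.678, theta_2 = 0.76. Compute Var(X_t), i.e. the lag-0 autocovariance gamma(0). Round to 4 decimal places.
\gamma(0) = 6.1119

For an MA(q) process X_t = eps_t + sum_i theta_i eps_{t-i} with
Var(eps_t) = sigma^2, the variance is
  gamma(0) = sigma^2 * (1 + sum_i theta_i^2).
  sum_i theta_i^2 = (0.678)^2 + (0.76)^2 = 0.459684 + 0.5776 = 1.037284.
  gamma(0) = 3 * (1 + 1.037284) = 3 * 2.037284 = 6.111852, which rounds to 6.1119.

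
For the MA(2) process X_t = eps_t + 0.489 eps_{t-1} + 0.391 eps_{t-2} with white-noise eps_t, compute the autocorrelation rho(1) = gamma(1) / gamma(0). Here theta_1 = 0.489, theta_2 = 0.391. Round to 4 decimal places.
\rho(1) = 0.4886

For an MA(q) process with theta_0 = 1, the autocovariance is
  gamma(k) = sigma^2 * sum_{i=0..q-k} theta_i * theta_{i+k},
and rho(k) = gamma(k) / gamma(0). Sigma^2 cancels.
  numerator   = (1)*(0.489) + (0.489)*(0.391) = 0.680199.
  denominator = (1)^2 + (0.489)^2 + (0.391)^2 = 1.392002.
  rho(1) = 0.680199 / 1.392002 = 0.4886.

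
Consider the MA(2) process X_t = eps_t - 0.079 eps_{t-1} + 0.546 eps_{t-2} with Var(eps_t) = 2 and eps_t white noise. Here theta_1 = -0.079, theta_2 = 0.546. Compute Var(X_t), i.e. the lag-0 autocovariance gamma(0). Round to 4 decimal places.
\gamma(0) = 2.6087

For an MA(q) process X_t = eps_t + sum_i theta_i eps_{t-i} with
Var(eps_t) = sigma^2, the variance is
  gamma(0) = sigma^2 * (1 + sum_i theta_i^2).
  sum_i theta_i^2 = (-0.079)^2 + (0.546)^2 = 0.006241 + 0.298116 = 0.304357.
  gamma(0) = 2 * (1 + 0.304357) = 2 * 1.304357 = 2.608714, which rounds to 2.6087.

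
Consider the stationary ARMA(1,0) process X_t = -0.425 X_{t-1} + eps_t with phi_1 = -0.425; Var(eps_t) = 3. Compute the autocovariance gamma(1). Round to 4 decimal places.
\gamma(1) = -1.5561

Multiply the model equation by X_{t-k} and take expectations. With theta_0 = psi_0 = 1 and psi_j the MA(infinity) weights, this gives
  gamma(k) - sum_i phi_i gamma(k-i) = c_k,
  c_k = sigma^2 * sum_{j=k..q} theta_j psi_{j-k}   (c_k = 0 for k > q),
using gamma(-m) = gamma(m).
Pure AR (q = 0): c_0 = sigma^2 = 3, c_k = 0 for k >= 1.
Equations for k = 0 and k = 1 (AR order 1):
  gamma(0) = phi_1 gamma(1) + c_0
  gamma(1) = phi_1 gamma(0) + c_1
Substituting the second into the first: gamma(0) (1 - phi_1^2) = c_0 + phi_1 c_1, so
  gamma(0) = c_0 / (1 - phi_1^2) = 3 / (1 - (-0.425)^2) = 3 / 0.819375 = 3.661327.
  gamma(1) = phi_1 gamma(0) = (-0.425)(3.661327) = -1.556064.
Therefore gamma(1) = -1.5561 (to 4 decimal places).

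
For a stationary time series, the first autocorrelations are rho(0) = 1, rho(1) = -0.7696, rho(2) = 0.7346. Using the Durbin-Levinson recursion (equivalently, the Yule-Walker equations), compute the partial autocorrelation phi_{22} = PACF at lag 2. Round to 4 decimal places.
\phi_{22} = 0.3491

The PACF at lag k is phi_{kk}, the last component of the solution
to the Yule-Walker system G_k phi = r_k where
  (G_k)_{ij} = rho(|i - j|), (r_k)_i = rho(i), i,j = 1..k.
Equivalently, Durbin-Levinson gives phi_{kk} iteratively:
  phi_{11} = rho(1)
  phi_{kk} = [rho(k) - sum_{j=1..k-1} phi_{k-1,j} rho(k-j)]
            / [1 - sum_{j=1..k-1} phi_{k-1,j} rho(j)],
  phi_{k,j} = phi_{k-1,j} - phi_{kk} phi_{k-1,k-j},  j = 1..k-1.
Step k = 1:
  phi_11 = rho(1) = -0.7696.
Step k = 2:
  phi_22 = [rho(2) - phi_11 rho(1)] / [1 - phi_11 rho(1)] = [0.7346 - (-0.7696)(-0.7696)] / [1 - (-0.7696)(-0.7696)]
         = 0.14231584 / 0.40771584 = 0.3491.
Therefore phi_{22} = 0.3491.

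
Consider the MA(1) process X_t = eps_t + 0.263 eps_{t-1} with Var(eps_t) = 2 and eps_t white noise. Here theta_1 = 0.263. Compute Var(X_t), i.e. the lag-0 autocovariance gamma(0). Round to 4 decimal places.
\gamma(0) = 2.1383

For an MA(q) process X_t = eps_t + sum_i theta_i eps_{t-i} with
Var(eps_t) = sigma^2, the variance is
  gamma(0) = sigma^2 * (1 + sum_i theta_i^2).
  sum_i theta_i^2 = (0.263)^2 = 0.069169.
  gamma(0) = 2 * (1 + 0.069169) = 2 * 1.069169 = 2.138338, which rounds to 2.1383.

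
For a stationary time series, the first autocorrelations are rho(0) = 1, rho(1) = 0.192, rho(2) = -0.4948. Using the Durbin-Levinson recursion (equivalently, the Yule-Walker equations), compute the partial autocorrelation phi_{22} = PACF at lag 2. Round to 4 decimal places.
\phi_{22} = -0.5520

The PACF at lag k is phi_{kk}, the last component of the solution
to the Yule-Walker system G_k phi = r_k where
  (G_k)_{ij} = rho(|i - j|), (r_k)_i = rho(i), i,j = 1..k.
Equivalently, Durbin-Levinson gives phi_{kk} iteratively:
  phi_{11} = rho(1)
  phi_{kk} = [rho(k) - sum_{j=1..k-1} phi_{k-1,j} rho(k-j)]
            / [1 - sum_{j=1..k-1} phi_{k-1,j} rho(j)],
  phi_{k,j} = phi_{k-1,j} - phi_{kk} phi_{k-1,k-j},  j = 1..k-1.
Step k = 1:
  phi_11 = rho(1) = 0.192.
Step k = 2:
  phi_22 = [rho(2) - phi_11 rho(1)] / [1 - phi_11 rho(1)] = [-0.4948 - (0.192)(0.192)] / [1 - (0.192)(0.192)]
         = -0.531664 / 0.963136 = -0.552.
Therefore phi_{22} = -0.5520.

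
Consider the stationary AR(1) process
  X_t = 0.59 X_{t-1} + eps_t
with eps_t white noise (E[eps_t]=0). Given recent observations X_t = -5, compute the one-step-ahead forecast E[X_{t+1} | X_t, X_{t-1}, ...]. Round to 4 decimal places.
E[X_{t+1} \mid \mathcal F_t] = -2.9500

For an AR(p) model X_t = c + sum_i phi_i X_{t-i} + eps_t, the
one-step-ahead conditional mean is
  E[X_{t+1} | X_t, ...] = c + sum_i phi_i X_{t+1-i}.
Substitute known values:
  E[X_{t+1} | ...] = (0.59) * (-5)
                   = -2.9500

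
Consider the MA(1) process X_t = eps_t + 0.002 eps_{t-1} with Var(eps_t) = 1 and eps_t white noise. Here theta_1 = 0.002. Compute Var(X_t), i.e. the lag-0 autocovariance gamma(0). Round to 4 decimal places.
\gamma(0) = 1.0000

For an MA(q) process X_t = eps_t + sum_i theta_i eps_{t-i} with
Var(eps_t) = sigma^2, the variance is
  gamma(0) = sigma^2 * (1 + sum_i theta_i^2).
  sum_i theta_i^2 = (0.002)^2 = 0.000004.
  gamma(0) = 1 * (1 + 0.000004) = 1 * 1.000004 = 1.000004, which rounds to 1.0000.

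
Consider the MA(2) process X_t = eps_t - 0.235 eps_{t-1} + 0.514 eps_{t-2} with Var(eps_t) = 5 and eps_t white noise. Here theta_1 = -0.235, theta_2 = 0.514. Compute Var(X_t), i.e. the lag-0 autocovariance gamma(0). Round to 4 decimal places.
\gamma(0) = 6.5971

For an MA(q) process X_t = eps_t + sum_i theta_i eps_{t-i} with
Var(eps_t) = sigma^2, the variance is
  gamma(0) = sigma^2 * (1 + sum_i theta_i^2).
  sum_i theta_i^2 = (-0.235)^2 + (0.514)^2 = 0.055225 + 0.264196 = 0.319421.
  gamma(0) = 5 * (1 + 0.319421) = 5 * 1.319421 = 6.597105, which rounds to 6.5971.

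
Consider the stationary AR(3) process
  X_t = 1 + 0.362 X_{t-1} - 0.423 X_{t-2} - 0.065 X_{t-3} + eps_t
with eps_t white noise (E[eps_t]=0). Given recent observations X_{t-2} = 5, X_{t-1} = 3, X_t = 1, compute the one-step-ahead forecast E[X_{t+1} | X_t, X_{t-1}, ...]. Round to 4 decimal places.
E[X_{t+1} \mid \mathcal F_t] = -0.2320

For an AR(p) model X_t = c + sum_i phi_i X_{t-i} + eps_t, the
one-step-ahead conditional mean is
  E[X_{t+1} | X_t, ...] = c + sum_i phi_i X_{t+1-i}.
Substitute known values:
  E[X_{t+1} | ...] = 1 + (0.362) * (1) + (-0.423) * (3) + (-0.065) * (5)
                   = -0.2320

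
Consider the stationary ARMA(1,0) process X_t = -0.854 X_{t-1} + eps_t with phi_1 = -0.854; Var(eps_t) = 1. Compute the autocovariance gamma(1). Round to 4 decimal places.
\gamma(1) = -3.1550

Multiply the model equation by X_{t-k} and take expectations. With theta_0 = psi_0 = 1 and psi_j the MA(infinity) weights, this gives
  gamma(k) - sum_i phi_i gamma(k-i) = c_k,
  c_k = sigma^2 * sum_{j=k..q} theta_j psi_{j-k}   (c_k = 0 for k > q),
using gamma(-m) = gamma(m).
Pure AR (q = 0): c_0 = sigma^2 = 1, c_k = 0 for k >= 1.
Equations for k = 0 and k = 1 (AR order 1):
  gamma(0) = phi_1 gamma(1) + c_0
  gamma(1) = phi_1 gamma(0) + c_1
Substituting the second into the first: gamma(0) (1 - phi_1^2) = c_0 + phi_1 c_1, so
  gamma(0) = c_0 / (1 - phi_1^2) = 1 / (1 - (-0.854)^2) = 1 / 0.270684 = 3.694345.
  gamma(1) = phi_1 gamma(0) = (-0.854)(3.694345) = -3.15497.
Therefore gamma(1) = -3.1550 (to 4 decimal places).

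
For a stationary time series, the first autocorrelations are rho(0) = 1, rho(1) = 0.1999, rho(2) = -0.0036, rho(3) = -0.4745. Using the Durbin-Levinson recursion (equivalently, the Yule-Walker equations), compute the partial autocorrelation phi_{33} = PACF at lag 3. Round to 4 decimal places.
\phi_{33} = -0.4850

The PACF at lag k is phi_{kk}, the last component of the solution
to the Yule-Walker system G_k phi = r_k where
  (G_k)_{ij} = rho(|i - j|), (r_k)_i = rho(i), i,j = 1..k.
Equivalently, Durbin-Levinson gives phi_{kk} iteratively:
  phi_{11} = rho(1)
  phi_{kk} = [rho(k) - sum_{j=1..k-1} phi_{k-1,j} rho(k-j)]
            / [1 - sum_{j=1..k-1} phi_{k-1,j} rho(j)],
  phi_{k,j} = phi_{k-1,j} - phi_{kk} phi_{k-1,k-j},  j = 1..k-1.
Step k = 1:
  phi_11 = rho(1) = 0.1999.
Step k = 2:
  phi_22 = [rho(2) - phi_11 rho(1)] / [1 - phi_11 rho(1)] = [-0.0036 - (0.1999)(0.1999)] / [1 - (0.1999)(0.1999)]
         = -0.04356001 / 0.96003999 = -0.045373.
  Update: phi_21 = phi_11 - phi_22 phi_11 = 0.1999 - (-0.045373)(0.1999) = 0.20897.
Step k = 3:
  phi_33 = [rho(3) - phi_21 rho(2) - phi_22 rho(1)] / [1 - phi_21 rho(1) - phi_22 rho(2)]
    numerator   = -0.4745 - (0.20897)(-0.0036) - (-0.045373)(0.1999) = -0.46467762
    denominator = 1 - (0.20897)(0.1999) - (-0.045373)(-0.0036) = 0.95806354
  phi_33 = -0.46467762 / 0.95806354 = -0.485.
Therefore phi_{33} = -0.4850.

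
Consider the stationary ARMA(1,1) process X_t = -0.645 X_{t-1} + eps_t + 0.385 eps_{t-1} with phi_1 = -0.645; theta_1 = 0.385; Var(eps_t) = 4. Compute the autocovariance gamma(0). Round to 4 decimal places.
\gamma(0) = 4.4630

Multiply the model equation by X_{t-k} and take expectations. With theta_0 = psi_0 = 1 and psi_j the MA(infinity) weights, this gives
  gamma(k) - sum_i phi_i gamma(k-i) = c_k,
  c_k = sigma^2 * sum_{j=k..q} theta_j psi_{j-k}   (c_k = 0 for k > q),
using gamma(-m) = gamma(m).
psi-weights needed (psi_j = theta_j + sum_i phi_i psi_{j-i}):
  psi_1 = theta_1 + phi_1 = 0.385 + (-0.645) = -0.26
Right-hand sides:
  c_0 = sigma^2 (1 + theta_1 psi_1) = 4 * (1 + (0.385)(-0.26)) = 4 * 0.8999 = 3.5996
  c_1 = sigma^2 theta_1 = 4 * (0.385) = 1.54
  c_2 = 0
Equations for k = 0 and k = 1 (AR order 1):
  gamma(0) = phi_1 gamma(1) + c_0
  gamma(1) = phi_1 gamma(0) + c_1
Substituting the second into the first: gamma(0) (1 - phi_1^2) = c_0 + phi_1 c_1, so
  gamma(0) = (c_0 + phi_1 c_1) / (1 - phi_1^2) = (3.5996 + (-0.645)(1.54)) / (1 - (-0.645)^2) = 2.6063 / 0.583975 = 4.463034.
Therefore gamma(0) = 4.4630 (to 4 decimal places).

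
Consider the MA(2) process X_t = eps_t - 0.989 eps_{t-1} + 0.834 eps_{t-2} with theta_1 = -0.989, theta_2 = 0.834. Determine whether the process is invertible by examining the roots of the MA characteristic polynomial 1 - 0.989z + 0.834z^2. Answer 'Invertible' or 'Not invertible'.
\text{Invertible}

The MA(q) characteristic polynomial is P(z) = 1 - 0.989z + 0.834z^2.
Invertibility requires all roots to lie outside the unit circle, i.e. |z| > 1 for every root.
Set 1 + (-0.989) z + (0.834) z^2 = 0, i.e. a z^2 + b z + c = 0 with a = 0.834, b = -0.989, c = 1.
Discriminant D = b^2 - 4ac = (-0.989)^2 - 4*(0.834)*1 = 0.978121 - (3.336) = -2.357879.
D < 0, so the roots are the complex-conjugate pair z = (-b +/- i sqrt(-D)) / (2a) = 0.5929 +/- 0.9206i.
For a conjugate pair |z|^2 = z * conj(z) = (product of roots) = c/a = 1/(0.834) = 1.199041, so |z| = sqrt(1.199041) = 1.095 for both roots.
Moduli of all roots: 1.0950, 1.0950.
All moduli strictly greater than 1? Yes.
Verdict: Invertible.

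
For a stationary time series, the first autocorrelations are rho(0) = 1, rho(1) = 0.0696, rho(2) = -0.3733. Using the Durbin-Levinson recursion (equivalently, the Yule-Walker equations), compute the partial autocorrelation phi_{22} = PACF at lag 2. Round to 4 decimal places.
\phi_{22} = -0.3800

The PACF at lag k is phi_{kk}, the last component of the solution
to the Yule-Walker system G_k phi = r_k where
  (G_k)_{ij} = rho(|i - j|), (r_k)_i = rho(i), i,j = 1..k.
Equivalently, Durbin-Levinson gives phi_{kk} iteratively:
  phi_{11} = rho(1)
  phi_{kk} = [rho(k) - sum_{j=1..k-1} phi_{k-1,j} rho(k-j)]
            / [1 - sum_{j=1..k-1} phi_{k-1,j} rho(j)],
  phi_{k,j} = phi_{k-1,j} - phi_{kk} phi_{k-1,k-j},  j = 1..k-1.
Step k = 1:
  phi_11 = rho(1) = 0.0696.
Step k = 2:
  phi_22 = [rho(2) - phi_11 rho(1)] / [1 - phi_11 rho(1)] = [-0.3733 - (0.0696)(0.0696)] / [1 - (0.0696)(0.0696)]
         = -0.37814416 / 0.99515584 = -0.38.
Therefore phi_{22} = -0.3800.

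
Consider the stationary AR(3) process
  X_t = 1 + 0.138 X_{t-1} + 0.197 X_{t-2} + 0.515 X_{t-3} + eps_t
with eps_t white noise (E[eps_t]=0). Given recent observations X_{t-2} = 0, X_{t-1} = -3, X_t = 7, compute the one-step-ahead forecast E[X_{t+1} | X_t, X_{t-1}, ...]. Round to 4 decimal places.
E[X_{t+1} \mid \mathcal F_t] = 1.3750

For an AR(p) model X_t = c + sum_i phi_i X_{t-i} + eps_t, the
one-step-ahead conditional mean is
  E[X_{t+1} | X_t, ...] = c + sum_i phi_i X_{t+1-i}.
Substitute known values:
  E[X_{t+1} | ...] = 1 + (0.138) * (7) + (0.197) * (-3) + (0.515) * (0)
                   = 1.3750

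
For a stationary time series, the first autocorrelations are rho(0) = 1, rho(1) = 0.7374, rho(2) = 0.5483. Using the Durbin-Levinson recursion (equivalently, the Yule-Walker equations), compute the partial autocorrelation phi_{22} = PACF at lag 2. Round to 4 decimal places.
\phi_{22} = 0.0100

The PACF at lag k is phi_{kk}, the last component of the solution
to the Yule-Walker system G_k phi = r_k where
  (G_k)_{ij} = rho(|i - j|), (r_k)_i = rho(i), i,j = 1..k.
Equivalently, Durbin-Levinson gives phi_{kk} iteratively:
  phi_{11} = rho(1)
  phi_{kk} = [rho(k) - sum_{j=1..k-1} phi_{k-1,j} rho(k-j)]
            / [1 - sum_{j=1..k-1} phi_{k-1,j} rho(j)],
  phi_{k,j} = phi_{k-1,j} - phi_{kk} phi_{k-1,k-j},  j = 1..k-1.
Step k = 1:
  phi_11 = rho(1) = 0.7374.
Step k = 2:
  phi_22 = [rho(2) - phi_11 rho(1)] / [1 - phi_11 rho(1)] = [0.5483 - (0.7374)(0.7374)] / [1 - (0.7374)(0.7374)]
         = 0.00454124 / 0.45624124 = 0.01.
Therefore phi_{22} = 0.0100.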